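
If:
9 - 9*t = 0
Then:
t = 1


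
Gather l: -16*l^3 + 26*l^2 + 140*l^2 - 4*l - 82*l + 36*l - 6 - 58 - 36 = -16*l^3 + 166*l^2 - 50*l - 100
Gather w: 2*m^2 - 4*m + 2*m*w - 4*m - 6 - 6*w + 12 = 2*m^2 - 8*m + w*(2*m - 6) + 6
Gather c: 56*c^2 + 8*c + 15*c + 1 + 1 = 56*c^2 + 23*c + 2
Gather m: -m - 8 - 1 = -m - 9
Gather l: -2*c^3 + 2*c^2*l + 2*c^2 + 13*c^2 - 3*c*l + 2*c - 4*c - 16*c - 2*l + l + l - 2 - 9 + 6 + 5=-2*c^3 + 15*c^2 - 18*c + l*(2*c^2 - 3*c)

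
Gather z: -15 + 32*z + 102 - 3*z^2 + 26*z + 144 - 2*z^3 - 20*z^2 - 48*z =-2*z^3 - 23*z^2 + 10*z + 231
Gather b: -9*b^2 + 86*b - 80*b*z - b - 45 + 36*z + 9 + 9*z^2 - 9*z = -9*b^2 + b*(85 - 80*z) + 9*z^2 + 27*z - 36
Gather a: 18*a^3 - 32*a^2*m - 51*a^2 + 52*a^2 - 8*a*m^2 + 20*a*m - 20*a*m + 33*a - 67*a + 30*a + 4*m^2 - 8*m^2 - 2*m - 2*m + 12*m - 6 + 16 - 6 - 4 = 18*a^3 + a^2*(1 - 32*m) + a*(-8*m^2 - 4) - 4*m^2 + 8*m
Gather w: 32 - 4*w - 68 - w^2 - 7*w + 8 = -w^2 - 11*w - 28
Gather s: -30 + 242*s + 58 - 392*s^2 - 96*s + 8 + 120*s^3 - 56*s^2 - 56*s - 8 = 120*s^3 - 448*s^2 + 90*s + 28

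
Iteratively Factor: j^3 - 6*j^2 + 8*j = (j - 2)*(j^2 - 4*j) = (j - 4)*(j - 2)*(j)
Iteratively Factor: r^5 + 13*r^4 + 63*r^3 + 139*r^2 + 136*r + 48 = (r + 1)*(r^4 + 12*r^3 + 51*r^2 + 88*r + 48) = (r + 1)*(r + 4)*(r^3 + 8*r^2 + 19*r + 12) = (r + 1)*(r + 4)^2*(r^2 + 4*r + 3) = (r + 1)^2*(r + 4)^2*(r + 3)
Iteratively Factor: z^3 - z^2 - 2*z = (z + 1)*(z^2 - 2*z) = z*(z + 1)*(z - 2)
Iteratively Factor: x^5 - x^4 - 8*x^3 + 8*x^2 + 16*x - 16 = (x - 2)*(x^4 + x^3 - 6*x^2 - 4*x + 8) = (x - 2)*(x - 1)*(x^3 + 2*x^2 - 4*x - 8) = (x - 2)^2*(x - 1)*(x^2 + 4*x + 4) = (x - 2)^2*(x - 1)*(x + 2)*(x + 2)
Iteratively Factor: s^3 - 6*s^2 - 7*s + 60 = (s - 4)*(s^2 - 2*s - 15) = (s - 5)*(s - 4)*(s + 3)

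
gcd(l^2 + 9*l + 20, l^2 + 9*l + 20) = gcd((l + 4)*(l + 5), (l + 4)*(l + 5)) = l^2 + 9*l + 20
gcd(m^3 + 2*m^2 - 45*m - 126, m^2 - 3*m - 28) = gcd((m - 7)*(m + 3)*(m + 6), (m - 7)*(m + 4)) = m - 7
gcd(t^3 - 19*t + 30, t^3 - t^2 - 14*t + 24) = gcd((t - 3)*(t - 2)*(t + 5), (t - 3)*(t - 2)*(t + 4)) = t^2 - 5*t + 6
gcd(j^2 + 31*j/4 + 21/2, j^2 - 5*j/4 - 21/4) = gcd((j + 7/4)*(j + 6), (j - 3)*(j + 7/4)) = j + 7/4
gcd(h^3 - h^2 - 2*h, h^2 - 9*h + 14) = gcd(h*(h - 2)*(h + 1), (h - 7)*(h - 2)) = h - 2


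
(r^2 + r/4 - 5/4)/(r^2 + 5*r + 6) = (4*r^2 + r - 5)/(4*(r^2 + 5*r + 6))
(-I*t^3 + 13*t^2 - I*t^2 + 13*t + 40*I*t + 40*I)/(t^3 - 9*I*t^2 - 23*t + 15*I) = (-I*t^3 + t^2*(13 - I) + t*(13 + 40*I) + 40*I)/(t^3 - 9*I*t^2 - 23*t + 15*I)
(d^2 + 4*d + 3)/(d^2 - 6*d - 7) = (d + 3)/(d - 7)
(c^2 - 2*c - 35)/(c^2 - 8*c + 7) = (c + 5)/(c - 1)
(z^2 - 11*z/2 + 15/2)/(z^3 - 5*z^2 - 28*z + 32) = (2*z^2 - 11*z + 15)/(2*(z^3 - 5*z^2 - 28*z + 32))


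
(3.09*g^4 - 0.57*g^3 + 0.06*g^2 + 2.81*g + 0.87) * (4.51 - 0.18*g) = -0.5562*g^5 + 14.0385*g^4 - 2.5815*g^3 - 0.2352*g^2 + 12.5165*g + 3.9237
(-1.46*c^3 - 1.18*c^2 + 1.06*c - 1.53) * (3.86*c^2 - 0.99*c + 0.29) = -5.6356*c^5 - 3.1094*c^4 + 4.8364*c^3 - 7.2974*c^2 + 1.8221*c - 0.4437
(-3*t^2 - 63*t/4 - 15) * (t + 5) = -3*t^3 - 123*t^2/4 - 375*t/4 - 75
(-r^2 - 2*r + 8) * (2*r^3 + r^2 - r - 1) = -2*r^5 - 5*r^4 + 15*r^3 + 11*r^2 - 6*r - 8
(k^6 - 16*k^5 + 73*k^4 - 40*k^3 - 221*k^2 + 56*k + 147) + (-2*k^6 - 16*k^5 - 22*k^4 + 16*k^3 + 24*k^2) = -k^6 - 32*k^5 + 51*k^4 - 24*k^3 - 197*k^2 + 56*k + 147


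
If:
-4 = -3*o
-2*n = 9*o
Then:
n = -6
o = 4/3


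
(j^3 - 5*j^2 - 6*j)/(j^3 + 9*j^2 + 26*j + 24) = j*(j^2 - 5*j - 6)/(j^3 + 9*j^2 + 26*j + 24)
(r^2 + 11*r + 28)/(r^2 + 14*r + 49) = (r + 4)/(r + 7)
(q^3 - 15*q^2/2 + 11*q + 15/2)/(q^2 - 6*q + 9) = (2*q^2 - 9*q - 5)/(2*(q - 3))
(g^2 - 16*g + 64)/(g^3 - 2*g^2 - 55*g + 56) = (g - 8)/(g^2 + 6*g - 7)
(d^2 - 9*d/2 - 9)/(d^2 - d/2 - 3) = (d - 6)/(d - 2)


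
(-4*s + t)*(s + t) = -4*s^2 - 3*s*t + t^2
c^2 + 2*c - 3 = (c - 1)*(c + 3)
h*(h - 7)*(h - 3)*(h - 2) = h^4 - 12*h^3 + 41*h^2 - 42*h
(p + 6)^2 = p^2 + 12*p + 36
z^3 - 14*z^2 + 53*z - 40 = (z - 8)*(z - 5)*(z - 1)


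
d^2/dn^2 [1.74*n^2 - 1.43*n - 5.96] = 3.48000000000000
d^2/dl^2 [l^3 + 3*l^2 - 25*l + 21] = 6*l + 6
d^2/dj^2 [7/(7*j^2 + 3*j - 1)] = 14*(-49*j^2 - 21*j + (14*j + 3)^2 + 7)/(7*j^2 + 3*j - 1)^3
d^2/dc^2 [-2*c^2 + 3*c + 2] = -4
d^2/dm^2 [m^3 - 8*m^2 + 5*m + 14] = 6*m - 16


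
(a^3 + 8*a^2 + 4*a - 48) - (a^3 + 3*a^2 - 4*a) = 5*a^2 + 8*a - 48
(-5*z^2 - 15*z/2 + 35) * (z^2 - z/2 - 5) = -5*z^4 - 5*z^3 + 255*z^2/4 + 20*z - 175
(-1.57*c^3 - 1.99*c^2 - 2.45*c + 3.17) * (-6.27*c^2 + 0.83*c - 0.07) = 9.8439*c^5 + 11.1742*c^4 + 13.8197*c^3 - 21.7701*c^2 + 2.8026*c - 0.2219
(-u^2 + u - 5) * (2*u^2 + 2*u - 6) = -2*u^4 - 2*u^2 - 16*u + 30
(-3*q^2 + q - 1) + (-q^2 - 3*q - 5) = -4*q^2 - 2*q - 6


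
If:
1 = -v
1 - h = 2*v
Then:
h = 3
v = -1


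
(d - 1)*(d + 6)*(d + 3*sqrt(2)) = d^3 + 3*sqrt(2)*d^2 + 5*d^2 - 6*d + 15*sqrt(2)*d - 18*sqrt(2)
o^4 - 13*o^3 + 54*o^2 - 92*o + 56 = (o - 7)*(o - 2)^3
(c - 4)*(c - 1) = c^2 - 5*c + 4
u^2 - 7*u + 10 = (u - 5)*(u - 2)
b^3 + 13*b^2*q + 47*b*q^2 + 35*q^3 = (b + q)*(b + 5*q)*(b + 7*q)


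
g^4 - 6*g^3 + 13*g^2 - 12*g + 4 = (g - 2)^2*(g - 1)^2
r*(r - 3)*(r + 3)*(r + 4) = r^4 + 4*r^3 - 9*r^2 - 36*r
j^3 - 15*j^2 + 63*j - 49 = (j - 7)^2*(j - 1)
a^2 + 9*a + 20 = (a + 4)*(a + 5)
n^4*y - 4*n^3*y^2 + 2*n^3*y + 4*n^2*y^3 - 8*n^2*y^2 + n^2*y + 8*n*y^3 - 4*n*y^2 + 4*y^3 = (n + 1)*(n - 2*y)^2*(n*y + y)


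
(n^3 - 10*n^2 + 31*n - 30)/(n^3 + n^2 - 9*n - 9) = (n^2 - 7*n + 10)/(n^2 + 4*n + 3)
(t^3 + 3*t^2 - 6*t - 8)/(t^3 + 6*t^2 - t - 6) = (t^2 + 2*t - 8)/(t^2 + 5*t - 6)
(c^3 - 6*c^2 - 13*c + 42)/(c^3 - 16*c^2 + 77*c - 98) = (c + 3)/(c - 7)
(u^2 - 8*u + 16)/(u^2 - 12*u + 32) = (u - 4)/(u - 8)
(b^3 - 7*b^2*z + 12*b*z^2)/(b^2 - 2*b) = (b^2 - 7*b*z + 12*z^2)/(b - 2)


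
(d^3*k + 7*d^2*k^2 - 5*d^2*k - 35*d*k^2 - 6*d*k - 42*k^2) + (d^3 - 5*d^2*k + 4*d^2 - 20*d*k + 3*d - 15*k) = d^3*k + d^3 + 7*d^2*k^2 - 10*d^2*k + 4*d^2 - 35*d*k^2 - 26*d*k + 3*d - 42*k^2 - 15*k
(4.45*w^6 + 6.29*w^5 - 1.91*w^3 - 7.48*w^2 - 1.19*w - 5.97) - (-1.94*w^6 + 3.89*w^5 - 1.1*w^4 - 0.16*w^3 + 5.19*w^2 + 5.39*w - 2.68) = 6.39*w^6 + 2.4*w^5 + 1.1*w^4 - 1.75*w^3 - 12.67*w^2 - 6.58*w - 3.29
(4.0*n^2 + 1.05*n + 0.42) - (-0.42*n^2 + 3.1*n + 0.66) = 4.42*n^2 - 2.05*n - 0.24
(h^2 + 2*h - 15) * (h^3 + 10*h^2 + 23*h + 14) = h^5 + 12*h^4 + 28*h^3 - 90*h^2 - 317*h - 210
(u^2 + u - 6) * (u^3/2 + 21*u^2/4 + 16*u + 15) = u^5/2 + 23*u^4/4 + 73*u^3/4 - u^2/2 - 81*u - 90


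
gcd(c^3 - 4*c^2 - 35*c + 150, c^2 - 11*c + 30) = c - 5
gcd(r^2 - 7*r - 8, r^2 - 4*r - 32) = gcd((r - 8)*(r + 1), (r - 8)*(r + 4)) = r - 8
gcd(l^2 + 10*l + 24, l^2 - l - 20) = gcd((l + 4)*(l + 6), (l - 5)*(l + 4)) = l + 4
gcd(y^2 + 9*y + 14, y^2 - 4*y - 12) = y + 2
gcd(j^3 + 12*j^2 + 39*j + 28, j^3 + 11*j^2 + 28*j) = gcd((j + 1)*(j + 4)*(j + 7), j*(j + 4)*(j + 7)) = j^2 + 11*j + 28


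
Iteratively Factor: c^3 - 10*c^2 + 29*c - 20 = (c - 4)*(c^2 - 6*c + 5) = (c - 4)*(c - 1)*(c - 5)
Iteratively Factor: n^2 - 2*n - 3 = (n + 1)*(n - 3)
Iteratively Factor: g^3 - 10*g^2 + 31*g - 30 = (g - 2)*(g^2 - 8*g + 15) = (g - 3)*(g - 2)*(g - 5)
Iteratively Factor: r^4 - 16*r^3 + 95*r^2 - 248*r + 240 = (r - 4)*(r^3 - 12*r^2 + 47*r - 60) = (r - 5)*(r - 4)*(r^2 - 7*r + 12) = (r - 5)*(r - 4)^2*(r - 3)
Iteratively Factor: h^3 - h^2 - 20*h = (h)*(h^2 - h - 20) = h*(h - 5)*(h + 4)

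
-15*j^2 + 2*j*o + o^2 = (-3*j + o)*(5*j + o)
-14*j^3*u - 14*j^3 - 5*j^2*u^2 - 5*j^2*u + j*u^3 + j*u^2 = (-7*j + u)*(2*j + u)*(j*u + j)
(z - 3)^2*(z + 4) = z^3 - 2*z^2 - 15*z + 36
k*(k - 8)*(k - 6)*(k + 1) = k^4 - 13*k^3 + 34*k^2 + 48*k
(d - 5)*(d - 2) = d^2 - 7*d + 10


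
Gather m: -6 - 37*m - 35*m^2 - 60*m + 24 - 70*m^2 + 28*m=-105*m^2 - 69*m + 18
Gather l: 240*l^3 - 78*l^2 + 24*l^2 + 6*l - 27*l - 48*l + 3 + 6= 240*l^3 - 54*l^2 - 69*l + 9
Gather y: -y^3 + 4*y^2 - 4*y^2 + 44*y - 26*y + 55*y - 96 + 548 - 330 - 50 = -y^3 + 73*y + 72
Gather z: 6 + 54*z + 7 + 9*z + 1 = 63*z + 14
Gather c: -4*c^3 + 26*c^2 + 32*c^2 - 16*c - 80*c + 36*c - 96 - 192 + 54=-4*c^3 + 58*c^2 - 60*c - 234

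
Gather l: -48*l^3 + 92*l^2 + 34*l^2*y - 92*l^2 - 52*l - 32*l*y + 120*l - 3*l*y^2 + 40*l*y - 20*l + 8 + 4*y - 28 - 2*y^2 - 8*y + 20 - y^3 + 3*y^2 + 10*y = -48*l^3 + 34*l^2*y + l*(-3*y^2 + 8*y + 48) - y^3 + y^2 + 6*y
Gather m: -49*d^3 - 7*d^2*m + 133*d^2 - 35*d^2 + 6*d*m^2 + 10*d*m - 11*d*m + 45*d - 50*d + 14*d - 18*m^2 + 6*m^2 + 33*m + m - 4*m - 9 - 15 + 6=-49*d^3 + 98*d^2 + 9*d + m^2*(6*d - 12) + m*(-7*d^2 - d + 30) - 18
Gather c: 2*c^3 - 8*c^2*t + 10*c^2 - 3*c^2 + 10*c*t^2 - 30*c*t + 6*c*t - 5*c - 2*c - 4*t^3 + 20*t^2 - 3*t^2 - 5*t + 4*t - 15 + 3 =2*c^3 + c^2*(7 - 8*t) + c*(10*t^2 - 24*t - 7) - 4*t^3 + 17*t^2 - t - 12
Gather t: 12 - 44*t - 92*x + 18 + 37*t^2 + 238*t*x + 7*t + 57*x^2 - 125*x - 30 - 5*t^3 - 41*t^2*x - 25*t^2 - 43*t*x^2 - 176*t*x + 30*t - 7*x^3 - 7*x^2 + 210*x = -5*t^3 + t^2*(12 - 41*x) + t*(-43*x^2 + 62*x - 7) - 7*x^3 + 50*x^2 - 7*x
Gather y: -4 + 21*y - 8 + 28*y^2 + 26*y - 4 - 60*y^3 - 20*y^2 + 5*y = -60*y^3 + 8*y^2 + 52*y - 16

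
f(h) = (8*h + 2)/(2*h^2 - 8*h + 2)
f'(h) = (8 - 4*h)*(8*h + 2)/(2*h^2 - 8*h + 2)^2 + 8/(2*h^2 - 8*h + 2) = 2*(-2*h^2 - h + 4)/(h^4 - 8*h^3 + 18*h^2 - 8*h + 1)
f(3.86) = 35.77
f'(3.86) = -280.82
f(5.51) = 2.47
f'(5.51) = -1.43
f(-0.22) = 0.06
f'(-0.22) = 2.22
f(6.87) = 1.37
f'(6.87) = -0.45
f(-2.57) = -0.52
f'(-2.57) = -0.04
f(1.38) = -2.49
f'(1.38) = -0.35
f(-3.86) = -0.46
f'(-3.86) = -0.04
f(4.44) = 6.35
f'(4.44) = -9.14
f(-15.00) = -0.21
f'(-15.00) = -0.01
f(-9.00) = -0.30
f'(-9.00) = -0.02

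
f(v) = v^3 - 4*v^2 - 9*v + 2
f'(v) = 3*v^2 - 8*v - 9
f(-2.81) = -26.48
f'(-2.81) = 37.17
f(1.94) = -23.21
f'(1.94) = -13.23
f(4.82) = -22.33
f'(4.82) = 22.14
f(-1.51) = 3.03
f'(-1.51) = 9.92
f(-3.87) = -81.04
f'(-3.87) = 66.89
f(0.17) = 0.36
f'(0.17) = -10.27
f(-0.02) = 2.18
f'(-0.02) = -8.84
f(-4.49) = -128.75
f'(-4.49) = 87.40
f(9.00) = 326.00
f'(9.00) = 162.00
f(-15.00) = -4138.00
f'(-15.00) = 786.00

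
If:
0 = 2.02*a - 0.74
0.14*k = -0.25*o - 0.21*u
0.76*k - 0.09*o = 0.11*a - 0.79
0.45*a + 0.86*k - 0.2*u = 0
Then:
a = 0.37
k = -0.72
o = 2.29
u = -2.25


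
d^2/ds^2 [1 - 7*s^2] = -14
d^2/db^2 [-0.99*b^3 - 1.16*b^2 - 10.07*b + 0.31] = -5.94*b - 2.32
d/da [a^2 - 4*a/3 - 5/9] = 2*a - 4/3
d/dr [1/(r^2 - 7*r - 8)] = (7 - 2*r)/(-r^2 + 7*r + 8)^2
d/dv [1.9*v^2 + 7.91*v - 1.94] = 3.8*v + 7.91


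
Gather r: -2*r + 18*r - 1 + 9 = 16*r + 8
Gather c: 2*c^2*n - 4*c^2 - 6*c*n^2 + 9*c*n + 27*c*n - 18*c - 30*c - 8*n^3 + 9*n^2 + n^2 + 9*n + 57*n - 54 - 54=c^2*(2*n - 4) + c*(-6*n^2 + 36*n - 48) - 8*n^3 + 10*n^2 + 66*n - 108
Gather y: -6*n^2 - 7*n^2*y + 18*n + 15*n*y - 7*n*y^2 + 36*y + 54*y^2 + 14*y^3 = -6*n^2 + 18*n + 14*y^3 + y^2*(54 - 7*n) + y*(-7*n^2 + 15*n + 36)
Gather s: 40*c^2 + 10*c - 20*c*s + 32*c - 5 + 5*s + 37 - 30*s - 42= 40*c^2 + 42*c + s*(-20*c - 25) - 10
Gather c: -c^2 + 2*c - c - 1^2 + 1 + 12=-c^2 + c + 12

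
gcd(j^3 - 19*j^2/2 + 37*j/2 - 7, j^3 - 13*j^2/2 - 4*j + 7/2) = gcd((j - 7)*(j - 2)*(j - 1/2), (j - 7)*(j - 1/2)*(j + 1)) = j^2 - 15*j/2 + 7/2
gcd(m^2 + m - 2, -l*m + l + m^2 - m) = m - 1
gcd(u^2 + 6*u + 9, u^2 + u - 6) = u + 3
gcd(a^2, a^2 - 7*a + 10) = 1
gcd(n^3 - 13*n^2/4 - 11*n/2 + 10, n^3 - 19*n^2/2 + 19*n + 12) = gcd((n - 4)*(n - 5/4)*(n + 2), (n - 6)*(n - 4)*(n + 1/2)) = n - 4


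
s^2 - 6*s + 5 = (s - 5)*(s - 1)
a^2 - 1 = (a - 1)*(a + 1)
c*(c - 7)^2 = c^3 - 14*c^2 + 49*c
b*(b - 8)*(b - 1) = b^3 - 9*b^2 + 8*b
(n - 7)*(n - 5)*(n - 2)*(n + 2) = n^4 - 12*n^3 + 31*n^2 + 48*n - 140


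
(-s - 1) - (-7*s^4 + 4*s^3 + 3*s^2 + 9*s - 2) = 7*s^4 - 4*s^3 - 3*s^2 - 10*s + 1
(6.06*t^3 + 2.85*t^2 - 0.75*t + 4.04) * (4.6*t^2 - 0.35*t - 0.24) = 27.876*t^5 + 10.989*t^4 - 5.9019*t^3 + 18.1625*t^2 - 1.234*t - 0.9696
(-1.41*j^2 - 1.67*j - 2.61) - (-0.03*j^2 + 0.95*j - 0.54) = -1.38*j^2 - 2.62*j - 2.07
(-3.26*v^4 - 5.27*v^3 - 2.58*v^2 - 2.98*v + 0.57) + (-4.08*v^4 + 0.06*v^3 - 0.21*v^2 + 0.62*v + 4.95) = -7.34*v^4 - 5.21*v^3 - 2.79*v^2 - 2.36*v + 5.52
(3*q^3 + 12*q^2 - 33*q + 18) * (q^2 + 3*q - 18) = 3*q^5 + 21*q^4 - 51*q^3 - 297*q^2 + 648*q - 324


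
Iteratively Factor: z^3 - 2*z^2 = (z - 2)*(z^2) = z*(z - 2)*(z)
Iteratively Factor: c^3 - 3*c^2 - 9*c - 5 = (c - 5)*(c^2 + 2*c + 1) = (c - 5)*(c + 1)*(c + 1)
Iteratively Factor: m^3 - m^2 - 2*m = (m - 2)*(m^2 + m) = m*(m - 2)*(m + 1)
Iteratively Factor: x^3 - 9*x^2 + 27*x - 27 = (x - 3)*(x^2 - 6*x + 9) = (x - 3)^2*(x - 3)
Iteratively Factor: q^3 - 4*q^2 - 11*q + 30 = (q + 3)*(q^2 - 7*q + 10) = (q - 2)*(q + 3)*(q - 5)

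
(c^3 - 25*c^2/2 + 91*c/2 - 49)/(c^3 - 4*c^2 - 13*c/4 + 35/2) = 2*(c^2 - 9*c + 14)/(2*c^2 - c - 10)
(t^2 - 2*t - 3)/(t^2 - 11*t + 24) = (t + 1)/(t - 8)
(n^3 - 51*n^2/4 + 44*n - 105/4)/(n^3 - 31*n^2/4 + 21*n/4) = (n - 5)/n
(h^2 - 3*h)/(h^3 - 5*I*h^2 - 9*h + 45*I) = h/(h^2 + h*(3 - 5*I) - 15*I)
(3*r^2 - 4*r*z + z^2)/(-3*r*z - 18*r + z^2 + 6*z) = (-r + z)/(z + 6)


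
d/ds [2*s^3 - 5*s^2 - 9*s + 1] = 6*s^2 - 10*s - 9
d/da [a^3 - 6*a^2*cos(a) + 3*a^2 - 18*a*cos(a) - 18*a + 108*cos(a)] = 6*a^2*sin(a) + 3*a^2 + 18*a*sin(a) - 12*a*cos(a) + 6*a - 108*sin(a) - 18*cos(a) - 18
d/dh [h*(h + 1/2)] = 2*h + 1/2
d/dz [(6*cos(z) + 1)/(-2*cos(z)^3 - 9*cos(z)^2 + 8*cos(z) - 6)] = 8*(-12*cos(z)^3 - 30*cos(z)^2 - 9*cos(z) + 22)*sin(z)/(-18*sin(z)^2 - 13*cos(z) + cos(3*z) + 30)^2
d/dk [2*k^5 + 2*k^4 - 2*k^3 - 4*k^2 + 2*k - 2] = 10*k^4 + 8*k^3 - 6*k^2 - 8*k + 2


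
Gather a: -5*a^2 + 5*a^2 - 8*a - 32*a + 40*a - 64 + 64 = 0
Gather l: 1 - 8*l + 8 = 9 - 8*l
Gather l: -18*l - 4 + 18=14 - 18*l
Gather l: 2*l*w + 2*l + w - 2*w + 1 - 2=l*(2*w + 2) - w - 1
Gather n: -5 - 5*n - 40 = -5*n - 45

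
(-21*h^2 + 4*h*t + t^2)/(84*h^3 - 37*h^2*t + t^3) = 1/(-4*h + t)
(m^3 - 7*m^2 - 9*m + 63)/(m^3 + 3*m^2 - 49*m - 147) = (m - 3)/(m + 7)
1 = 1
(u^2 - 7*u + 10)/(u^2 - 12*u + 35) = (u - 2)/(u - 7)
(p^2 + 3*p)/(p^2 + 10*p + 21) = p/(p + 7)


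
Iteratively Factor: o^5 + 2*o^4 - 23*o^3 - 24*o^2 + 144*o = (o + 4)*(o^4 - 2*o^3 - 15*o^2 + 36*o) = (o - 3)*(o + 4)*(o^3 + o^2 - 12*o) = (o - 3)^2*(o + 4)*(o^2 + 4*o) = o*(o - 3)^2*(o + 4)*(o + 4)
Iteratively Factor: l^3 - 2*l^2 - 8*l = (l)*(l^2 - 2*l - 8) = l*(l - 4)*(l + 2)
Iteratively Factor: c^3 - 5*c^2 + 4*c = (c)*(c^2 - 5*c + 4) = c*(c - 4)*(c - 1)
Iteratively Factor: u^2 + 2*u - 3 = (u + 3)*(u - 1)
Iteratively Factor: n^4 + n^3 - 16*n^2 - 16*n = (n + 4)*(n^3 - 3*n^2 - 4*n) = (n - 4)*(n + 4)*(n^2 + n) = (n - 4)*(n + 1)*(n + 4)*(n)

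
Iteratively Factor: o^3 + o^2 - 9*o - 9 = (o + 1)*(o^2 - 9) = (o + 1)*(o + 3)*(o - 3)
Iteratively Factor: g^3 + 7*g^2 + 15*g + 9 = (g + 1)*(g^2 + 6*g + 9) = (g + 1)*(g + 3)*(g + 3)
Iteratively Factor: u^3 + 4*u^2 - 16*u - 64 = (u + 4)*(u^2 - 16) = (u + 4)^2*(u - 4)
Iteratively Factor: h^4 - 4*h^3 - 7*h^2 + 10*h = (h + 2)*(h^3 - 6*h^2 + 5*h) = (h - 1)*(h + 2)*(h^2 - 5*h) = (h - 5)*(h - 1)*(h + 2)*(h)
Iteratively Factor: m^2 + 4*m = (m + 4)*(m)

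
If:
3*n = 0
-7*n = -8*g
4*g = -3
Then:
No Solution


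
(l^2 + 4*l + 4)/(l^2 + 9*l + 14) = (l + 2)/(l + 7)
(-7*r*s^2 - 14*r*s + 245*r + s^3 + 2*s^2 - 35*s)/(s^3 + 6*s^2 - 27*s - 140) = (-7*r + s)/(s + 4)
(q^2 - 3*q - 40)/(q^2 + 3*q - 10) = (q - 8)/(q - 2)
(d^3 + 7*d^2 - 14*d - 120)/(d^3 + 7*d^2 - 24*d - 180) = (d^2 + d - 20)/(d^2 + d - 30)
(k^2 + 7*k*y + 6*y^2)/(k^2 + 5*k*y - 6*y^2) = (-k - y)/(-k + y)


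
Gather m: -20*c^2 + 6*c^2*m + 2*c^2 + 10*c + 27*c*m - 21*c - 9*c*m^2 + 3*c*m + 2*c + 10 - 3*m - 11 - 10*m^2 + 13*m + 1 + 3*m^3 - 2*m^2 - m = -18*c^2 - 9*c + 3*m^3 + m^2*(-9*c - 12) + m*(6*c^2 + 30*c + 9)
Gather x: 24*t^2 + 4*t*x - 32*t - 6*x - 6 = 24*t^2 - 32*t + x*(4*t - 6) - 6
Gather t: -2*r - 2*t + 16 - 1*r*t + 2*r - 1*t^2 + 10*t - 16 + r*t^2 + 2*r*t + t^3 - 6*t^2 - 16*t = t^3 + t^2*(r - 7) + t*(r - 8)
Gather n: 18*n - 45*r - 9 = 18*n - 45*r - 9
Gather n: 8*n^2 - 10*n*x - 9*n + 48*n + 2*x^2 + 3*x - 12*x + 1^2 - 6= 8*n^2 + n*(39 - 10*x) + 2*x^2 - 9*x - 5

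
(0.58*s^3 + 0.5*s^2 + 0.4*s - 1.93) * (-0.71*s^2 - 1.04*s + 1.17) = -0.4118*s^5 - 0.9582*s^4 - 0.1254*s^3 + 1.5393*s^2 + 2.4752*s - 2.2581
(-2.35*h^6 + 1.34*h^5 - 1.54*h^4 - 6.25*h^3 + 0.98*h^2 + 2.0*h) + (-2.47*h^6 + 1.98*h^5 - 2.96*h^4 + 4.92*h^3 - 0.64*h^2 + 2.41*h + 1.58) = -4.82*h^6 + 3.32*h^5 - 4.5*h^4 - 1.33*h^3 + 0.34*h^2 + 4.41*h + 1.58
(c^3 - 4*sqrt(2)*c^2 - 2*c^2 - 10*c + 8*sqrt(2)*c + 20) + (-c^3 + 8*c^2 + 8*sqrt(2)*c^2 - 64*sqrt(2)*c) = 4*sqrt(2)*c^2 + 6*c^2 - 56*sqrt(2)*c - 10*c + 20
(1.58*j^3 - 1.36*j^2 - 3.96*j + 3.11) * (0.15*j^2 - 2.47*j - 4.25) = 0.237*j^5 - 4.1066*j^4 - 3.9498*j^3 + 16.0277*j^2 + 9.1483*j - 13.2175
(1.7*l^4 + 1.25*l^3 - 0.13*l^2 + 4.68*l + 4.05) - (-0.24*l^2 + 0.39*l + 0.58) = 1.7*l^4 + 1.25*l^3 + 0.11*l^2 + 4.29*l + 3.47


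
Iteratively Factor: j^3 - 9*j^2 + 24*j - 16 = (j - 1)*(j^2 - 8*j + 16) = (j - 4)*(j - 1)*(j - 4)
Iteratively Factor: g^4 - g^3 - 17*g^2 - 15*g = (g + 1)*(g^3 - 2*g^2 - 15*g) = (g + 1)*(g + 3)*(g^2 - 5*g) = g*(g + 1)*(g + 3)*(g - 5)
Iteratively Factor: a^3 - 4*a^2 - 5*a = (a + 1)*(a^2 - 5*a) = a*(a + 1)*(a - 5)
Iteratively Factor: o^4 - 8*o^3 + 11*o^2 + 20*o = (o + 1)*(o^3 - 9*o^2 + 20*o) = (o - 4)*(o + 1)*(o^2 - 5*o) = (o - 5)*(o - 4)*(o + 1)*(o)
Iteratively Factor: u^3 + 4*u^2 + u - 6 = (u + 3)*(u^2 + u - 2) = (u + 2)*(u + 3)*(u - 1)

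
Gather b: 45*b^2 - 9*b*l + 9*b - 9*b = 45*b^2 - 9*b*l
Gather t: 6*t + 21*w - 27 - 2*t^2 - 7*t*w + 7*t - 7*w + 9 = -2*t^2 + t*(13 - 7*w) + 14*w - 18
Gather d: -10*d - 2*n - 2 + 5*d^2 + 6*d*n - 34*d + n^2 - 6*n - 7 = 5*d^2 + d*(6*n - 44) + n^2 - 8*n - 9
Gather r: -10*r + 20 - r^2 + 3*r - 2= -r^2 - 7*r + 18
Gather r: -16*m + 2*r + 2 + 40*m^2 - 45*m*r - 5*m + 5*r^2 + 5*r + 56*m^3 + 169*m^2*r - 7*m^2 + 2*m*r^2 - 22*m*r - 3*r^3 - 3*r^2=56*m^3 + 33*m^2 - 21*m - 3*r^3 + r^2*(2*m + 2) + r*(169*m^2 - 67*m + 7) + 2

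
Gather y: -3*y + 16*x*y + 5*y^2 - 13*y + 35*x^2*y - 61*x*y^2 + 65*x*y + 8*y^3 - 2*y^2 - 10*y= 8*y^3 + y^2*(3 - 61*x) + y*(35*x^2 + 81*x - 26)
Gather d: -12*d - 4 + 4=-12*d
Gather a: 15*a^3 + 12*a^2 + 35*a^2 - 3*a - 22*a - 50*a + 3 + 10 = 15*a^3 + 47*a^2 - 75*a + 13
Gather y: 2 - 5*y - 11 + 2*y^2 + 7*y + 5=2*y^2 + 2*y - 4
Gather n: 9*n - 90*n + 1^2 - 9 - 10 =-81*n - 18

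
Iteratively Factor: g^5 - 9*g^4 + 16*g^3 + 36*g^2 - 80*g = (g - 2)*(g^4 - 7*g^3 + 2*g^2 + 40*g) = (g - 4)*(g - 2)*(g^3 - 3*g^2 - 10*g) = (g - 5)*(g - 4)*(g - 2)*(g^2 + 2*g) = (g - 5)*(g - 4)*(g - 2)*(g + 2)*(g)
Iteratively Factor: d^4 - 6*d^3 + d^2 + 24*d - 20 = (d - 5)*(d^3 - d^2 - 4*d + 4) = (d - 5)*(d - 2)*(d^2 + d - 2) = (d - 5)*(d - 2)*(d - 1)*(d + 2)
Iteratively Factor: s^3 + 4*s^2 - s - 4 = (s + 1)*(s^2 + 3*s - 4) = (s - 1)*(s + 1)*(s + 4)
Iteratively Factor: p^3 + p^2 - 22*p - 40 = (p - 5)*(p^2 + 6*p + 8) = (p - 5)*(p + 2)*(p + 4)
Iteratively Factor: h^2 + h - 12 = (h - 3)*(h + 4)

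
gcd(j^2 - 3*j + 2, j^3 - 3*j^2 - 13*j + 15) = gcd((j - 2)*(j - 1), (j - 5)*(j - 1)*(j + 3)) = j - 1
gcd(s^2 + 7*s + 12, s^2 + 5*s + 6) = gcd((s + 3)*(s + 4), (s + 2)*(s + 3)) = s + 3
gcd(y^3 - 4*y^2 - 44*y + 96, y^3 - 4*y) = y - 2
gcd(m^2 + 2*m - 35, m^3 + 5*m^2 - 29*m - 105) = m^2 + 2*m - 35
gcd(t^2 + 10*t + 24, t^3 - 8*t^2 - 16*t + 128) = t + 4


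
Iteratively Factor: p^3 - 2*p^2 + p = (p)*(p^2 - 2*p + 1) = p*(p - 1)*(p - 1)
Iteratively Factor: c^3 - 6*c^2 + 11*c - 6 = (c - 1)*(c^2 - 5*c + 6) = (c - 3)*(c - 1)*(c - 2)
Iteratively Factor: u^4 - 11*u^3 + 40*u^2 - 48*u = (u - 3)*(u^3 - 8*u^2 + 16*u) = (u - 4)*(u - 3)*(u^2 - 4*u) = (u - 4)^2*(u - 3)*(u)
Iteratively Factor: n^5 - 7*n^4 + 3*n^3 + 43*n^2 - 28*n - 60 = (n - 3)*(n^4 - 4*n^3 - 9*n^2 + 16*n + 20) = (n - 3)*(n - 2)*(n^3 - 2*n^2 - 13*n - 10) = (n - 5)*(n - 3)*(n - 2)*(n^2 + 3*n + 2) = (n - 5)*(n - 3)*(n - 2)*(n + 2)*(n + 1)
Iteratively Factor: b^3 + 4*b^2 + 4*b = (b + 2)*(b^2 + 2*b) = b*(b + 2)*(b + 2)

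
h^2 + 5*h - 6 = (h - 1)*(h + 6)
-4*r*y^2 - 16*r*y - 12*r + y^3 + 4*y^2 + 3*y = (-4*r + y)*(y + 1)*(y + 3)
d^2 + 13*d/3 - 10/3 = (d - 2/3)*(d + 5)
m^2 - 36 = (m - 6)*(m + 6)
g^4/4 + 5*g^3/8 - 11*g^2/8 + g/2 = g*(g/4 + 1)*(g - 1)*(g - 1/2)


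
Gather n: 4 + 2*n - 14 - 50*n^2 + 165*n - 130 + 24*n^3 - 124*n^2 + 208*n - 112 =24*n^3 - 174*n^2 + 375*n - 252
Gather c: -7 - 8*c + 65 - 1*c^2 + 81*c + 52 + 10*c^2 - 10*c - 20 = 9*c^2 + 63*c + 90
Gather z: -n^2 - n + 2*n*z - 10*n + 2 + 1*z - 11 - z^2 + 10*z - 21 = -n^2 - 11*n - z^2 + z*(2*n + 11) - 30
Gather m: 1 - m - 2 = -m - 1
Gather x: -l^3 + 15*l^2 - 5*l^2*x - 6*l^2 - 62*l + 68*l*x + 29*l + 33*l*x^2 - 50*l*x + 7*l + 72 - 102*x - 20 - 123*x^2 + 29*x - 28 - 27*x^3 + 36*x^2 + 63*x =-l^3 + 9*l^2 - 26*l - 27*x^3 + x^2*(33*l - 87) + x*(-5*l^2 + 18*l - 10) + 24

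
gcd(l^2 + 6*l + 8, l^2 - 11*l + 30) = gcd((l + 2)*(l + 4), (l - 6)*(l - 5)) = 1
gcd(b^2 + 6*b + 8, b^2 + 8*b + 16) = b + 4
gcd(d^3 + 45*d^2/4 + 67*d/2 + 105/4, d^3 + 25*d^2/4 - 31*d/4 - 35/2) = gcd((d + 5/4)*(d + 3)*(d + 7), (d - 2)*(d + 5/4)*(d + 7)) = d^2 + 33*d/4 + 35/4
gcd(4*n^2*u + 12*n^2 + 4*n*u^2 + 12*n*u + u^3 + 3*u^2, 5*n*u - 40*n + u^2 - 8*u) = 1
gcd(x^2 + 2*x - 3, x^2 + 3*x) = x + 3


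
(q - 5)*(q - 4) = q^2 - 9*q + 20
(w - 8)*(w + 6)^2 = w^3 + 4*w^2 - 60*w - 288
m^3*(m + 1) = m^4 + m^3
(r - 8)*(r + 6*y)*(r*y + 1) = r^3*y + 6*r^2*y^2 - 8*r^2*y + r^2 - 48*r*y^2 + 6*r*y - 8*r - 48*y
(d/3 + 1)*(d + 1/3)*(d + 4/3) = d^3/3 + 14*d^2/9 + 49*d/27 + 4/9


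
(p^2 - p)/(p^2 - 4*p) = (p - 1)/(p - 4)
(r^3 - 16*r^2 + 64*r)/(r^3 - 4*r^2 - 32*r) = (r - 8)/(r + 4)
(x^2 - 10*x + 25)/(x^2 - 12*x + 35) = (x - 5)/(x - 7)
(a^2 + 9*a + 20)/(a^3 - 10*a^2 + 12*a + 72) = (a^2 + 9*a + 20)/(a^3 - 10*a^2 + 12*a + 72)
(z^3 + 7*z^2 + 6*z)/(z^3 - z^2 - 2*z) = (z + 6)/(z - 2)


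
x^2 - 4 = (x - 2)*(x + 2)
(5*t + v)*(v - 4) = 5*t*v - 20*t + v^2 - 4*v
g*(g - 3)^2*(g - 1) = g^4 - 7*g^3 + 15*g^2 - 9*g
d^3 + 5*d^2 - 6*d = d*(d - 1)*(d + 6)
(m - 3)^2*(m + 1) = m^3 - 5*m^2 + 3*m + 9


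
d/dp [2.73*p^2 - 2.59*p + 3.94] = 5.46*p - 2.59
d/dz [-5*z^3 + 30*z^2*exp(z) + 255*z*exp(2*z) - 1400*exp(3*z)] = 30*z^2*exp(z) - 15*z^2 + 510*z*exp(2*z) + 60*z*exp(z) - 4200*exp(3*z) + 255*exp(2*z)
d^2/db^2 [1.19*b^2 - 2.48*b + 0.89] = 2.38000000000000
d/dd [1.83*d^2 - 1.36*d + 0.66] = 3.66*d - 1.36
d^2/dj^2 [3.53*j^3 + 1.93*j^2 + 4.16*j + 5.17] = 21.18*j + 3.86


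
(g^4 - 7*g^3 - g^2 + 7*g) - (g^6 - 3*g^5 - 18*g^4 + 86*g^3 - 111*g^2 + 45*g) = -g^6 + 3*g^5 + 19*g^4 - 93*g^3 + 110*g^2 - 38*g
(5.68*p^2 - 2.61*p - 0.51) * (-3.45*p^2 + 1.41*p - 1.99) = -19.596*p^4 + 17.0133*p^3 - 13.2238*p^2 + 4.4748*p + 1.0149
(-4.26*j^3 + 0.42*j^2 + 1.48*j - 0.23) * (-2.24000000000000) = 9.5424*j^3 - 0.9408*j^2 - 3.3152*j + 0.5152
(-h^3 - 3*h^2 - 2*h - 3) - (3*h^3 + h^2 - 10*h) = -4*h^3 - 4*h^2 + 8*h - 3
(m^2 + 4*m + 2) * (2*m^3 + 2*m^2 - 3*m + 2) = 2*m^5 + 10*m^4 + 9*m^3 - 6*m^2 + 2*m + 4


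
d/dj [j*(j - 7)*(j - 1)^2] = 4*j^3 - 27*j^2 + 30*j - 7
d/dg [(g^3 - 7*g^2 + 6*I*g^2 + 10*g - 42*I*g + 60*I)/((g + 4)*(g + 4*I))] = (g^4 + g^3*(8 + 8*I) + g^2*(-62 + 86*I) + g*(-192 - 344*I) + 912 - 80*I)/(g^4 + g^3*(8 + 8*I) + 64*I*g^2 + g*(-128 + 128*I) - 256)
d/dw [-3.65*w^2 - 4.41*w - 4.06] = -7.3*w - 4.41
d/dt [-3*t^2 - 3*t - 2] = -6*t - 3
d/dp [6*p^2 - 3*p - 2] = 12*p - 3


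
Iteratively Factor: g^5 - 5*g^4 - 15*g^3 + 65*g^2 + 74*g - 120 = (g + 2)*(g^4 - 7*g^3 - g^2 + 67*g - 60) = (g - 1)*(g + 2)*(g^3 - 6*g^2 - 7*g + 60) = (g - 4)*(g - 1)*(g + 2)*(g^2 - 2*g - 15) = (g - 5)*(g - 4)*(g - 1)*(g + 2)*(g + 3)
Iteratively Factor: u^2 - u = (u)*(u - 1)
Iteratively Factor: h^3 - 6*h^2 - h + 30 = (h + 2)*(h^2 - 8*h + 15) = (h - 5)*(h + 2)*(h - 3)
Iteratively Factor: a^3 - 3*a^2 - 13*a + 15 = (a - 5)*(a^2 + 2*a - 3) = (a - 5)*(a + 3)*(a - 1)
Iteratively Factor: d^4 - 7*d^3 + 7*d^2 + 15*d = (d - 5)*(d^3 - 2*d^2 - 3*d) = (d - 5)*(d + 1)*(d^2 - 3*d) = d*(d - 5)*(d + 1)*(d - 3)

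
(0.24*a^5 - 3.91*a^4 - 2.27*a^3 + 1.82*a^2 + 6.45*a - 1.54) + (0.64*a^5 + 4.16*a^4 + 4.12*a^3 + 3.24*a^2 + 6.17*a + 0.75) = 0.88*a^5 + 0.25*a^4 + 1.85*a^3 + 5.06*a^2 + 12.62*a - 0.79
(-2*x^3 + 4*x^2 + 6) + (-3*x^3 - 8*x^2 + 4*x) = -5*x^3 - 4*x^2 + 4*x + 6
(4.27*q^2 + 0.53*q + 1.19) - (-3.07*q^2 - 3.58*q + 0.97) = 7.34*q^2 + 4.11*q + 0.22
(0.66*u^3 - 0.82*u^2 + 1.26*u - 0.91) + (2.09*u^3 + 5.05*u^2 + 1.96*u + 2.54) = 2.75*u^3 + 4.23*u^2 + 3.22*u + 1.63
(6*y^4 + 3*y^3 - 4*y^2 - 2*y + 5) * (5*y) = 30*y^5 + 15*y^4 - 20*y^3 - 10*y^2 + 25*y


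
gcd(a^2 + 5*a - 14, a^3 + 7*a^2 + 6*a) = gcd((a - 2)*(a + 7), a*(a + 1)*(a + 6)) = 1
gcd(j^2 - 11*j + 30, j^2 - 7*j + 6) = j - 6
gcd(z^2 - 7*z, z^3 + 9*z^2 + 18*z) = z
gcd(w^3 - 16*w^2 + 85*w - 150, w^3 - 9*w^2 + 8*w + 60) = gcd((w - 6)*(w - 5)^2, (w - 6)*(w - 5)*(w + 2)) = w^2 - 11*w + 30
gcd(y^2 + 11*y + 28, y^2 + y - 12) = y + 4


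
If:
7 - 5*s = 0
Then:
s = 7/5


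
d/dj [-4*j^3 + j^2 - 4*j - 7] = -12*j^2 + 2*j - 4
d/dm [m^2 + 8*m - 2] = 2*m + 8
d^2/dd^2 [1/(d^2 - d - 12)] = 2*(d^2 - d - (2*d - 1)^2 - 12)/(-d^2 + d + 12)^3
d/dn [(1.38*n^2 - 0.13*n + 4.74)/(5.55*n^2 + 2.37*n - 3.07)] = (3.9921*n^2 - 61.0872*n - 10.8347)/(30.8025*n^4 + 26.307*n^3 - 28.4601*n^2 - 14.5518*n + 9.4249)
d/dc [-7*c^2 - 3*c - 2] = -14*c - 3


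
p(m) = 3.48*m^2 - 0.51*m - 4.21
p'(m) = 6.96*m - 0.51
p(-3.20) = 33.06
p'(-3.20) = -22.78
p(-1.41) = 3.43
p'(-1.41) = -10.32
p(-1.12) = 0.73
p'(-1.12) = -8.31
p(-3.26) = 34.44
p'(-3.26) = -23.20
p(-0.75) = -1.87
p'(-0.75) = -5.73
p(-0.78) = -1.69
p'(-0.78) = -5.94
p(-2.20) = 13.76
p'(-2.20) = -15.82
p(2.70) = 19.78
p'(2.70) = 18.28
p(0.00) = -4.21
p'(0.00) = -0.51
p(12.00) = 490.79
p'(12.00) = 83.01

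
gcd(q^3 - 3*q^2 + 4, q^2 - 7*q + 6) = 1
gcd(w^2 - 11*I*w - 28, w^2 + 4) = 1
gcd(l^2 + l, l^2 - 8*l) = l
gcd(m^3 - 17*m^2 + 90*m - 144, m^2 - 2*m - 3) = m - 3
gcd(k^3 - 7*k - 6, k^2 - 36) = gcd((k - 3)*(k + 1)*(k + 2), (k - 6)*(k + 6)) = 1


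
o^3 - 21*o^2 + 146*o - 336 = (o - 8)*(o - 7)*(o - 6)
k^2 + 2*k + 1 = (k + 1)^2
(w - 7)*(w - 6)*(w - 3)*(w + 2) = w^4 - 14*w^3 + 49*w^2 + 36*w - 252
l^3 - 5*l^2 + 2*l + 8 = (l - 4)*(l - 2)*(l + 1)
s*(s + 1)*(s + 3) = s^3 + 4*s^2 + 3*s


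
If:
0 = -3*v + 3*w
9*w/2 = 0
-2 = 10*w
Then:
No Solution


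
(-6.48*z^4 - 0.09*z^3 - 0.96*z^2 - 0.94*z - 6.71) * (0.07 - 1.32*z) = 8.5536*z^5 - 0.3348*z^4 + 1.2609*z^3 + 1.1736*z^2 + 8.7914*z - 0.4697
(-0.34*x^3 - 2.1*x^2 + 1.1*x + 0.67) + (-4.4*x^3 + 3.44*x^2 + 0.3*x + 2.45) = -4.74*x^3 + 1.34*x^2 + 1.4*x + 3.12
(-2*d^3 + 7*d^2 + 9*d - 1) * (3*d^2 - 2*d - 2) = -6*d^5 + 25*d^4 + 17*d^3 - 35*d^2 - 16*d + 2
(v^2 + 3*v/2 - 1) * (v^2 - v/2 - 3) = v^4 + v^3 - 19*v^2/4 - 4*v + 3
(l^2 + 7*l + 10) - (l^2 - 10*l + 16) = 17*l - 6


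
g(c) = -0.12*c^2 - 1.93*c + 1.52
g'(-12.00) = 0.95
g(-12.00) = 7.40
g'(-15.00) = 1.67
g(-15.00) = 3.47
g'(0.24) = -1.99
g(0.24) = 1.05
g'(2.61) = -2.56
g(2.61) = -4.33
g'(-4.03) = -0.96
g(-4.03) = 7.35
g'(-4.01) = -0.97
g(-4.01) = 7.33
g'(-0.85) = -1.73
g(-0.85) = 3.07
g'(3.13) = -2.68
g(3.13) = -5.70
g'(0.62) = -2.08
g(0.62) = 0.28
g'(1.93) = -2.39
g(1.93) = -2.65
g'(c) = -0.24*c - 1.93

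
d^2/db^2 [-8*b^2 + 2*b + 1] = -16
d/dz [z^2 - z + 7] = 2*z - 1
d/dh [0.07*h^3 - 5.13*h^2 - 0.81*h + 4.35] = 0.21*h^2 - 10.26*h - 0.81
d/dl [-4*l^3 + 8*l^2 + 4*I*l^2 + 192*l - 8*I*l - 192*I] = -12*l^2 + 8*l*(2 + I) + 192 - 8*I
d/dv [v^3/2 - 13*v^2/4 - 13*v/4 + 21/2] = 3*v^2/2 - 13*v/2 - 13/4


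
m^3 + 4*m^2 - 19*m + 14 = (m - 2)*(m - 1)*(m + 7)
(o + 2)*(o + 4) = o^2 + 6*o + 8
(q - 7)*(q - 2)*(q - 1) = q^3 - 10*q^2 + 23*q - 14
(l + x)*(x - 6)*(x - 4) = l*x^2 - 10*l*x + 24*l + x^3 - 10*x^2 + 24*x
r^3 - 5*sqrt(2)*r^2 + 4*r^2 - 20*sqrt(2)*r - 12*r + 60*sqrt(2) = (r - 2)*(r + 6)*(r - 5*sqrt(2))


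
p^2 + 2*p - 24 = (p - 4)*(p + 6)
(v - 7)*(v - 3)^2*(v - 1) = v^4 - 14*v^3 + 64*v^2 - 114*v + 63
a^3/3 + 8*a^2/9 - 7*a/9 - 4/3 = (a/3 + 1/3)*(a - 4/3)*(a + 3)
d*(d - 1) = d^2 - d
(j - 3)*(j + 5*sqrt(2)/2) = j^2 - 3*j + 5*sqrt(2)*j/2 - 15*sqrt(2)/2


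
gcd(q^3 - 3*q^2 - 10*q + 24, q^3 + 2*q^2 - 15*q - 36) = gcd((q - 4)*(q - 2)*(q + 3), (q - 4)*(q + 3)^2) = q^2 - q - 12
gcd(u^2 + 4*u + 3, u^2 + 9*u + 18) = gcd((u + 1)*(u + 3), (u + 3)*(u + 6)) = u + 3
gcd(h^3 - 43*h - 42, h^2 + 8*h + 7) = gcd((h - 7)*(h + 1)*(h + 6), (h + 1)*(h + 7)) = h + 1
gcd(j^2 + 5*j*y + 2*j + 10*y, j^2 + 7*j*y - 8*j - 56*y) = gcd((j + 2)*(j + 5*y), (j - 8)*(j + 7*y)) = 1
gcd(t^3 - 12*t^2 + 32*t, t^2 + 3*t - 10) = 1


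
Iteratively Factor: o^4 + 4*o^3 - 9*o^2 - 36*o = (o + 3)*(o^3 + o^2 - 12*o) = (o - 3)*(o + 3)*(o^2 + 4*o) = o*(o - 3)*(o + 3)*(o + 4)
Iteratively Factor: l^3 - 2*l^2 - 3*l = (l - 3)*(l^2 + l) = (l - 3)*(l + 1)*(l)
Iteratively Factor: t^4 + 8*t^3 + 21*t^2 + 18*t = (t)*(t^3 + 8*t^2 + 21*t + 18) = t*(t + 3)*(t^2 + 5*t + 6) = t*(t + 2)*(t + 3)*(t + 3)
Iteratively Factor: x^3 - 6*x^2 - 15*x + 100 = (x + 4)*(x^2 - 10*x + 25) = (x - 5)*(x + 4)*(x - 5)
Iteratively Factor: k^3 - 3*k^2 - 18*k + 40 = (k + 4)*(k^2 - 7*k + 10) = (k - 2)*(k + 4)*(k - 5)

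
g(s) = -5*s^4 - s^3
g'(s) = -20*s^3 - 3*s^2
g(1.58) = -35.10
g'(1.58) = -86.38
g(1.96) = -81.32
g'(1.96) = -162.12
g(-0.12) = 0.00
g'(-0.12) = -0.01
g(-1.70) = -36.85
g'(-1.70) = 89.59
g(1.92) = -75.03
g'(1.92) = -152.62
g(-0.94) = -3.07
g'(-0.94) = 13.96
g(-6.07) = -6564.08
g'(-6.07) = 4362.44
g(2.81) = -333.93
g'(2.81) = -467.45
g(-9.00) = -32076.00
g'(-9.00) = 14337.00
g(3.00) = -432.00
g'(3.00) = -567.00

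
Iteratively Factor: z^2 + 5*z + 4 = (z + 4)*(z + 1)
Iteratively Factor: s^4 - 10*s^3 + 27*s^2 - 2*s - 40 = (s - 2)*(s^3 - 8*s^2 + 11*s + 20) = (s - 4)*(s - 2)*(s^2 - 4*s - 5) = (s - 4)*(s - 2)*(s + 1)*(s - 5)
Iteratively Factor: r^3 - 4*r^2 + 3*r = (r - 1)*(r^2 - 3*r) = r*(r - 1)*(r - 3)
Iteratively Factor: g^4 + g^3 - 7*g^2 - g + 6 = (g - 1)*(g^3 + 2*g^2 - 5*g - 6) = (g - 1)*(g + 3)*(g^2 - g - 2) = (g - 1)*(g + 1)*(g + 3)*(g - 2)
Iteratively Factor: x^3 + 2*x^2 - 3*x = (x - 1)*(x^2 + 3*x) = (x - 1)*(x + 3)*(x)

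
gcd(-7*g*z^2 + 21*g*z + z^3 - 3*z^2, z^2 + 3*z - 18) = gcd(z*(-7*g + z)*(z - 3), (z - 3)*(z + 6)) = z - 3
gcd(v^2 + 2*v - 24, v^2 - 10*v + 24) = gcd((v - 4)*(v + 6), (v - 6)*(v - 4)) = v - 4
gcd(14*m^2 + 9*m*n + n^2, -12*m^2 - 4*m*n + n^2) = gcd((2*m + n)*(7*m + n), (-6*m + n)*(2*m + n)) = 2*m + n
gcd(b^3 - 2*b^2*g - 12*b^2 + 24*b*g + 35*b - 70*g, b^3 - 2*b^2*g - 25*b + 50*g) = b^2 - 2*b*g - 5*b + 10*g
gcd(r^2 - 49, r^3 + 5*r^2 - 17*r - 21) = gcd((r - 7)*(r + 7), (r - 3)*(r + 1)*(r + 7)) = r + 7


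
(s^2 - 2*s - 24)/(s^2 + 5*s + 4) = (s - 6)/(s + 1)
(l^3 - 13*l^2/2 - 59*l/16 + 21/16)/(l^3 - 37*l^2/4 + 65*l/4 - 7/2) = (l + 3/4)/(l - 2)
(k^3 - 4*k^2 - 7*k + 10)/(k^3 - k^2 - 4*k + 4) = (k - 5)/(k - 2)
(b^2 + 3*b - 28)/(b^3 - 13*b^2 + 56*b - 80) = (b + 7)/(b^2 - 9*b + 20)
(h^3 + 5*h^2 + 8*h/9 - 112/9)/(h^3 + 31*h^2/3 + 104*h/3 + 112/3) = (h - 4/3)/(h + 4)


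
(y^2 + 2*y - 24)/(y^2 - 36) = (y - 4)/(y - 6)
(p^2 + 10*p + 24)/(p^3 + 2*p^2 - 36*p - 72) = (p + 4)/(p^2 - 4*p - 12)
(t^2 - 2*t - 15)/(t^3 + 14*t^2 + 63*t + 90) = (t - 5)/(t^2 + 11*t + 30)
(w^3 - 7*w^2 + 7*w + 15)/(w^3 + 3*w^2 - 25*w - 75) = (w^2 - 2*w - 3)/(w^2 + 8*w + 15)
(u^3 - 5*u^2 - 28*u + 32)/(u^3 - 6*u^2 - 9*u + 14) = (u^2 - 4*u - 32)/(u^2 - 5*u - 14)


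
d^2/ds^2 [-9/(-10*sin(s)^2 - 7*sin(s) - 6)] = 9*(-400*sin(s)^4 - 210*sin(s)^3 + 791*sin(s)^2 + 462*sin(s) - 22)/(10*sin(s)^2 + 7*sin(s) + 6)^3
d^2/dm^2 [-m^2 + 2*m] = -2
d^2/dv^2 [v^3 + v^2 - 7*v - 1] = 6*v + 2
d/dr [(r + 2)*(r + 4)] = 2*r + 6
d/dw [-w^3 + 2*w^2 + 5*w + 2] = -3*w^2 + 4*w + 5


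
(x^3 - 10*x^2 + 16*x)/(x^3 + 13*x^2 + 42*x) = (x^2 - 10*x + 16)/(x^2 + 13*x + 42)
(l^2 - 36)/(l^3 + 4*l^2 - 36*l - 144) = 1/(l + 4)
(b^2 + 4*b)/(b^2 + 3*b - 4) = b/(b - 1)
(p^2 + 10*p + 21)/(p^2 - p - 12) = (p + 7)/(p - 4)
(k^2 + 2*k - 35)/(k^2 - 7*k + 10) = (k + 7)/(k - 2)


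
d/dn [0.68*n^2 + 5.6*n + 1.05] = 1.36*n + 5.6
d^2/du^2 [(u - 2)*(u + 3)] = 2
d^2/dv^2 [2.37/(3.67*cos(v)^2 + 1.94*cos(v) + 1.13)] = (-127.685172*(1 - cos(v)^2)^2 - 50.621778*cos(v)^3 - 33.44781*cos(v)^2 + 106.43907*cos(v) + 125.867382)/(3.67*cos(v)^2 + 1.94*cos(v) + 1.13)^3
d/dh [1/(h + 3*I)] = -1/(h + 3*I)^2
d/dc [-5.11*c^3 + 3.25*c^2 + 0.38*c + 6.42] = -15.33*c^2 + 6.5*c + 0.38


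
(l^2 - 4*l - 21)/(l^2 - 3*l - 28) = (l + 3)/(l + 4)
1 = 1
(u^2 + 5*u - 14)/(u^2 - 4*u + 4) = (u + 7)/(u - 2)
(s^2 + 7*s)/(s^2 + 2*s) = (s + 7)/(s + 2)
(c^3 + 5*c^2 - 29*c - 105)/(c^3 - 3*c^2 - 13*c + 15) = (c + 7)/(c - 1)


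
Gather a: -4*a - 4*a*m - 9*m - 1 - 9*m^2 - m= a*(-4*m - 4) - 9*m^2 - 10*m - 1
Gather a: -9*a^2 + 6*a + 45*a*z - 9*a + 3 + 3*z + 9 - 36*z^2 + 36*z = -9*a^2 + a*(45*z - 3) - 36*z^2 + 39*z + 12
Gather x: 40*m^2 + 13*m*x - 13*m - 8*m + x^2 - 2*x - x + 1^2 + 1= 40*m^2 - 21*m + x^2 + x*(13*m - 3) + 2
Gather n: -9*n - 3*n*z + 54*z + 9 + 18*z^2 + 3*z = n*(-3*z - 9) + 18*z^2 + 57*z + 9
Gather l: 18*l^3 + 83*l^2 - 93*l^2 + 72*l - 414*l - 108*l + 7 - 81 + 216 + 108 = 18*l^3 - 10*l^2 - 450*l + 250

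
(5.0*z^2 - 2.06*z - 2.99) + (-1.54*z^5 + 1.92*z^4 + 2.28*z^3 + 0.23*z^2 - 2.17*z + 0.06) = -1.54*z^5 + 1.92*z^4 + 2.28*z^3 + 5.23*z^2 - 4.23*z - 2.93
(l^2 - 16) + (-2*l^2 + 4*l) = -l^2 + 4*l - 16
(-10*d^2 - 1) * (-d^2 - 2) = 10*d^4 + 21*d^2 + 2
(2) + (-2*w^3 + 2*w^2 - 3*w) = -2*w^3 + 2*w^2 - 3*w + 2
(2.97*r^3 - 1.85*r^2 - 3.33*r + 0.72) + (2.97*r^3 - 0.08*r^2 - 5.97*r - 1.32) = 5.94*r^3 - 1.93*r^2 - 9.3*r - 0.6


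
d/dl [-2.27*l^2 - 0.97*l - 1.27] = -4.54*l - 0.97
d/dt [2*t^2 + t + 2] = 4*t + 1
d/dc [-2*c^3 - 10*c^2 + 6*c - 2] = -6*c^2 - 20*c + 6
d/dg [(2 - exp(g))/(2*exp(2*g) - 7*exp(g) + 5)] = ((exp(g) - 2)*(4*exp(g) - 7) - 2*exp(2*g) + 7*exp(g) - 5)*exp(g)/(2*exp(2*g) - 7*exp(g) + 5)^2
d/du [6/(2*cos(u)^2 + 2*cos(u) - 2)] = 3*(2*cos(u) + 1)*sin(u)/(-sin(u)^2 + cos(u))^2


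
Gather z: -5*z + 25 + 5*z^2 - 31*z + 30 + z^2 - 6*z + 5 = 6*z^2 - 42*z + 60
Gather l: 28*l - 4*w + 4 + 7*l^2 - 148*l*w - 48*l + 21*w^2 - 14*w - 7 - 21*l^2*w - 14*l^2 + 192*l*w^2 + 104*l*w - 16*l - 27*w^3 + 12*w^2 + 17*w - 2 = l^2*(-21*w - 7) + l*(192*w^2 - 44*w - 36) - 27*w^3 + 33*w^2 - w - 5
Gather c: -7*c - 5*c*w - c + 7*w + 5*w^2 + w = c*(-5*w - 8) + 5*w^2 + 8*w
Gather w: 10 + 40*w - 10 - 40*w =0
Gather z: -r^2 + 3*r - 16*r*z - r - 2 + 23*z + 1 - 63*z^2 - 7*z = -r^2 + 2*r - 63*z^2 + z*(16 - 16*r) - 1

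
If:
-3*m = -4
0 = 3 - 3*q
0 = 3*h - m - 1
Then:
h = 7/9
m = 4/3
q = 1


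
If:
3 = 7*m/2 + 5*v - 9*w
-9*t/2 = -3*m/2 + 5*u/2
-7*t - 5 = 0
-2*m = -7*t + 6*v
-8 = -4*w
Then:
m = 151/11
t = -5/7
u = 3666/385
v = -119/22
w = 2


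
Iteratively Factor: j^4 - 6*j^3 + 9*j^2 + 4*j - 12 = (j + 1)*(j^3 - 7*j^2 + 16*j - 12) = (j - 2)*(j + 1)*(j^2 - 5*j + 6) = (j - 3)*(j - 2)*(j + 1)*(j - 2)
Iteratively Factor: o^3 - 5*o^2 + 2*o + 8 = (o + 1)*(o^2 - 6*o + 8) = (o - 2)*(o + 1)*(o - 4)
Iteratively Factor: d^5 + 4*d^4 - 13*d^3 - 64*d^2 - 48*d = (d + 3)*(d^4 + d^3 - 16*d^2 - 16*d) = (d + 1)*(d + 3)*(d^3 - 16*d) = (d - 4)*(d + 1)*(d + 3)*(d^2 + 4*d) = d*(d - 4)*(d + 1)*(d + 3)*(d + 4)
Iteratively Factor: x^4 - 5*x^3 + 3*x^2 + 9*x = (x - 3)*(x^3 - 2*x^2 - 3*x) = x*(x - 3)*(x^2 - 2*x - 3) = x*(x - 3)^2*(x + 1)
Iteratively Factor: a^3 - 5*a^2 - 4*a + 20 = (a - 5)*(a^2 - 4) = (a - 5)*(a + 2)*(a - 2)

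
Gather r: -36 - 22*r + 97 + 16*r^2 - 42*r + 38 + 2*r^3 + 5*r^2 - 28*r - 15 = 2*r^3 + 21*r^2 - 92*r + 84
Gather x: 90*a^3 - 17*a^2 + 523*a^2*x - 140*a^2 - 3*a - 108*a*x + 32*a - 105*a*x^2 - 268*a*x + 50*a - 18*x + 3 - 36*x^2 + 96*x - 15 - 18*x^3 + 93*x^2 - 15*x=90*a^3 - 157*a^2 + 79*a - 18*x^3 + x^2*(57 - 105*a) + x*(523*a^2 - 376*a + 63) - 12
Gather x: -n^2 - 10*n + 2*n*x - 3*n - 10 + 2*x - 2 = -n^2 - 13*n + x*(2*n + 2) - 12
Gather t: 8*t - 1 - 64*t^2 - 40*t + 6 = -64*t^2 - 32*t + 5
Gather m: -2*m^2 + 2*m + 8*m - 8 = -2*m^2 + 10*m - 8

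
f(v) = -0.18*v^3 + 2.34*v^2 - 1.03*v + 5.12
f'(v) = -0.54*v^2 + 4.68*v - 1.03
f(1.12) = 6.65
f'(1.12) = 3.53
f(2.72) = 16.01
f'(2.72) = 7.70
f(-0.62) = 6.70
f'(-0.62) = -4.14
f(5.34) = 38.94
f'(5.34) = 8.56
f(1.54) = 8.43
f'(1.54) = 4.90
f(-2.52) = 25.46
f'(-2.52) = -16.25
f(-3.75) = 51.38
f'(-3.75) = -26.17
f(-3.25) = 39.36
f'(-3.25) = -21.94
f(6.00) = 44.30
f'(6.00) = 7.61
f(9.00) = 54.17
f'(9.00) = -2.65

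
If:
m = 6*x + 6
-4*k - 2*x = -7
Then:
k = 7/4 - x/2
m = 6*x + 6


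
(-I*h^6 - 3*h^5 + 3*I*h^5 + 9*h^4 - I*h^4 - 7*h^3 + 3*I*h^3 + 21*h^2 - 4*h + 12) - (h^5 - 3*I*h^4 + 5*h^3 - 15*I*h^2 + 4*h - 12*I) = -I*h^6 - 4*h^5 + 3*I*h^5 + 9*h^4 + 2*I*h^4 - 12*h^3 + 3*I*h^3 + 21*h^2 + 15*I*h^2 - 8*h + 12 + 12*I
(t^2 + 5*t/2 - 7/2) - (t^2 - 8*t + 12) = 21*t/2 - 31/2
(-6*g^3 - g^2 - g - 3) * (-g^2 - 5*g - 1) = 6*g^5 + 31*g^4 + 12*g^3 + 9*g^2 + 16*g + 3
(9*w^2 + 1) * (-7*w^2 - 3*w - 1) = -63*w^4 - 27*w^3 - 16*w^2 - 3*w - 1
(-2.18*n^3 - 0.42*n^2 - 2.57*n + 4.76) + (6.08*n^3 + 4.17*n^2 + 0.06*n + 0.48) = 3.9*n^3 + 3.75*n^2 - 2.51*n + 5.24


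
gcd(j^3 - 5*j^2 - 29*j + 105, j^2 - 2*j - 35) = j^2 - 2*j - 35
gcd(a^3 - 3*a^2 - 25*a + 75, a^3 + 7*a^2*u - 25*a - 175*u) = a^2 - 25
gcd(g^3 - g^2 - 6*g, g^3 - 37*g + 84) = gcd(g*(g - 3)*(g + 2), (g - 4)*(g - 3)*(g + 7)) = g - 3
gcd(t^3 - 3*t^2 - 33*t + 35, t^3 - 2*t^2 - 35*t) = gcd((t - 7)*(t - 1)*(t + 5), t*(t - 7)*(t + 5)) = t^2 - 2*t - 35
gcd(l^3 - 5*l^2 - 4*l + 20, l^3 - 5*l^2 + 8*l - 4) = l - 2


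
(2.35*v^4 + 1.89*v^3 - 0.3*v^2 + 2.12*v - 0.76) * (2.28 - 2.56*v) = -6.016*v^5 + 0.5196*v^4 + 5.0772*v^3 - 6.1112*v^2 + 6.7792*v - 1.7328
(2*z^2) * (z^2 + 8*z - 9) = 2*z^4 + 16*z^3 - 18*z^2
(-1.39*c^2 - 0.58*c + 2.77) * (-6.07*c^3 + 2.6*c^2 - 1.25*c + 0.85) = 8.4373*c^5 - 0.0933999999999999*c^4 - 16.5844*c^3 + 6.7455*c^2 - 3.9555*c + 2.3545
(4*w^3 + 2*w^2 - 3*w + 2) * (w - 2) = 4*w^4 - 6*w^3 - 7*w^2 + 8*w - 4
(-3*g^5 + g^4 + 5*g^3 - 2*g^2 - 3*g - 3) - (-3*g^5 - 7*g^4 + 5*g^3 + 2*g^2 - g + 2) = 8*g^4 - 4*g^2 - 2*g - 5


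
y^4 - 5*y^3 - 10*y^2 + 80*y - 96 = (y - 4)*(y - 3)*(y - 2)*(y + 4)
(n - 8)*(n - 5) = n^2 - 13*n + 40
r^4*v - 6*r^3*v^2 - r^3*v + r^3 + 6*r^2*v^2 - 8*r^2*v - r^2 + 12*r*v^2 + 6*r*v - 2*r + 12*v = (r - 2)*(r + 1)*(r - 6*v)*(r*v + 1)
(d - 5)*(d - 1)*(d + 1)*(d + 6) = d^4 + d^3 - 31*d^2 - d + 30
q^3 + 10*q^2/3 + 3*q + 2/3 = (q + 1/3)*(q + 1)*(q + 2)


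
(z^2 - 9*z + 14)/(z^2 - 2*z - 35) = (z - 2)/(z + 5)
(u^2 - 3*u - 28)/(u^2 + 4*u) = (u - 7)/u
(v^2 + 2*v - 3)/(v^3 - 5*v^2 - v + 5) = (v + 3)/(v^2 - 4*v - 5)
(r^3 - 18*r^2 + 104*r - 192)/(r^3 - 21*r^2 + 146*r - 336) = (r - 4)/(r - 7)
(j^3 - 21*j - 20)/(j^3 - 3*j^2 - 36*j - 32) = (j - 5)/(j - 8)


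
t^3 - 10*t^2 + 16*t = t*(t - 8)*(t - 2)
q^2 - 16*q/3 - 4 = (q - 6)*(q + 2/3)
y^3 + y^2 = y^2*(y + 1)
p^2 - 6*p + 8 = (p - 4)*(p - 2)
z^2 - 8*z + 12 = (z - 6)*(z - 2)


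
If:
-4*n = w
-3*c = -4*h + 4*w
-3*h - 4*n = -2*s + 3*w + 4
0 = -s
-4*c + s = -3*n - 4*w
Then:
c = -208/437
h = -412/437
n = 64/437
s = 0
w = -256/437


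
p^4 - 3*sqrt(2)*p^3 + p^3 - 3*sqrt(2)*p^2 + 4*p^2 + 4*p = p*(p + 1)*(p - 2*sqrt(2))*(p - sqrt(2))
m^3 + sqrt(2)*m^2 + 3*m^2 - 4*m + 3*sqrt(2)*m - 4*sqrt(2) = (m - 1)*(m + 4)*(m + sqrt(2))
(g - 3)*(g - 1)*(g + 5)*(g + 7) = g^4 + 8*g^3 - 10*g^2 - 104*g + 105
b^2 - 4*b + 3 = (b - 3)*(b - 1)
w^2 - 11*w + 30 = (w - 6)*(w - 5)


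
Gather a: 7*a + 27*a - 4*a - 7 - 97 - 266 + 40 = 30*a - 330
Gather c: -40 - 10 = -50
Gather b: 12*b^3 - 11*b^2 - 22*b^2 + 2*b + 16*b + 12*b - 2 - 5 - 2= 12*b^3 - 33*b^2 + 30*b - 9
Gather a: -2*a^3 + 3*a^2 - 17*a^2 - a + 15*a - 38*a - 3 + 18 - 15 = -2*a^3 - 14*a^2 - 24*a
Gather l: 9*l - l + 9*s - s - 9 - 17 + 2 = 8*l + 8*s - 24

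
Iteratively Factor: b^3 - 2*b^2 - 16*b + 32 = (b - 2)*(b^2 - 16) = (b - 2)*(b + 4)*(b - 4)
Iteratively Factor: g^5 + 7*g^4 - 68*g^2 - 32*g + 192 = (g + 4)*(g^4 + 3*g^3 - 12*g^2 - 20*g + 48) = (g - 2)*(g + 4)*(g^3 + 5*g^2 - 2*g - 24) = (g - 2)*(g + 3)*(g + 4)*(g^2 + 2*g - 8) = (g - 2)^2*(g + 3)*(g + 4)*(g + 4)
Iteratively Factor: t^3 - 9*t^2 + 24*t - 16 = (t - 4)*(t^2 - 5*t + 4) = (t - 4)*(t - 1)*(t - 4)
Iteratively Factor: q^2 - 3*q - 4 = (q - 4)*(q + 1)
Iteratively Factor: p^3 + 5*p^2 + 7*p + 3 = (p + 1)*(p^2 + 4*p + 3) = (p + 1)*(p + 3)*(p + 1)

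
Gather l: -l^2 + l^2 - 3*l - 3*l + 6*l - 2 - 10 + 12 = 0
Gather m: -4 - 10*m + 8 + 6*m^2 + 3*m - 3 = 6*m^2 - 7*m + 1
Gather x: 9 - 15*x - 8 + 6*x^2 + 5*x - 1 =6*x^2 - 10*x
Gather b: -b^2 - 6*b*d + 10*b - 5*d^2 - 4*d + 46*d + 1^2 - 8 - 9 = -b^2 + b*(10 - 6*d) - 5*d^2 + 42*d - 16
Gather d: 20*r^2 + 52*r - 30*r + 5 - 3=20*r^2 + 22*r + 2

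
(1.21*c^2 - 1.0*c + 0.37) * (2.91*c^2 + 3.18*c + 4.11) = 3.5211*c^4 + 0.9378*c^3 + 2.8698*c^2 - 2.9334*c + 1.5207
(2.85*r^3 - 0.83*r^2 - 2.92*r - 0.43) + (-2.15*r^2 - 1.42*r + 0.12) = 2.85*r^3 - 2.98*r^2 - 4.34*r - 0.31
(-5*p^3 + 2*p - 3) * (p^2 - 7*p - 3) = -5*p^5 + 35*p^4 + 17*p^3 - 17*p^2 + 15*p + 9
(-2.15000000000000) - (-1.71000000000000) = -0.440000000000000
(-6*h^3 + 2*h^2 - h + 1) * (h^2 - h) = -6*h^5 + 8*h^4 - 3*h^3 + 2*h^2 - h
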